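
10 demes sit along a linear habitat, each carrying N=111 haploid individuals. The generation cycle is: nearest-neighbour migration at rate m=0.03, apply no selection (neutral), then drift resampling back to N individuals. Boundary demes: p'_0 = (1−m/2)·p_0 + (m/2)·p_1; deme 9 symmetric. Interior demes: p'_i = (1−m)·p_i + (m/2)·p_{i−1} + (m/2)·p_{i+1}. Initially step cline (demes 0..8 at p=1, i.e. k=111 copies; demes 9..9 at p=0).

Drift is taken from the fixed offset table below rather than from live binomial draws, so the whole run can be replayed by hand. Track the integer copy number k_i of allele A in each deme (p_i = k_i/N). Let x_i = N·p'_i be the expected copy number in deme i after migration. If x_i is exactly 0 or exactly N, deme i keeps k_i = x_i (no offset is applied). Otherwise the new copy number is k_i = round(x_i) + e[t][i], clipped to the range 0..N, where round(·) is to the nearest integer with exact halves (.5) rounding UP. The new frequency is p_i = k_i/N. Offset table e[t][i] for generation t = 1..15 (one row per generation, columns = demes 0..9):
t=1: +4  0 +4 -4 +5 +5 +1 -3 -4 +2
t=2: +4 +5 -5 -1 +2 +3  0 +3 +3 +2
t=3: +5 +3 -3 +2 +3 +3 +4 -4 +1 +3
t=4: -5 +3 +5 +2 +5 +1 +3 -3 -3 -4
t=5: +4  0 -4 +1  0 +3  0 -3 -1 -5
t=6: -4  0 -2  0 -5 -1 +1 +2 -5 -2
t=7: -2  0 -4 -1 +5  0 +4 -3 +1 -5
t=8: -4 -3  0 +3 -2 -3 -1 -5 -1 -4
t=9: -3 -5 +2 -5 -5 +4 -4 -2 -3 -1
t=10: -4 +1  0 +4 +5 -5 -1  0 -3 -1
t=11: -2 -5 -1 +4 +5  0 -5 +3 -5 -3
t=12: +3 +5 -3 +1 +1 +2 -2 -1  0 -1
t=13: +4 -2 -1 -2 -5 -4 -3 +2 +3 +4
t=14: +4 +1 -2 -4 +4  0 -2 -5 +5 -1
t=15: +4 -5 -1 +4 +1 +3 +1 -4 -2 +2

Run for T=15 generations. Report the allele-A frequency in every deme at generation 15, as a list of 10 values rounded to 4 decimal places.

[1.0000, 1.0000, 0.9910, 1.0000, 1.0000, 0.9640, 0.8468, 0.7928, 0.7297, 0.0721]

t=0: k=[111 111 111 111 111 111 111 111 111 0]
t=1: x=[111.0000 111.0000 111.0000 111.0000 111.0000 111.0000 111.0000 111.0000 109.3350 1.6650] k=[111 111 111 111 111 111 111 111 105 4]
t=2: x=[111.0000 111.0000 111.0000 111.0000 111.0000 111.0000 111.0000 110.9100 103.5750 5.5150] k=[111 111 111 111 111 111 111 111 107 8]
t=3: x=[111.0000 111.0000 111.0000 111.0000 111.0000 111.0000 111.0000 110.9400 105.5750 9.4850] k=[111 111 111 111 111 111 111 107 107 12]
t=4: x=[111.0000 111.0000 111.0000 111.0000 111.0000 111.0000 110.9400 107.0600 105.5750 13.4250] k=[111 111 111 111 111 111 111 104 103 9]
t=5: x=[111.0000 111.0000 111.0000 111.0000 111.0000 111.0000 110.8950 104.0900 101.6050 10.4100] k=[111 111 111 111 111 111 111 101 101 5]
t=6: x=[111.0000 111.0000 111.0000 111.0000 111.0000 111.0000 110.8500 101.1500 99.5600 6.4400] k=[111 111 111 111 111 111 111 103 95 4]
t=7: x=[111.0000 111.0000 111.0000 111.0000 111.0000 111.0000 110.8800 103.0000 93.7550 5.3650] k=[111 111 111 111 111 111 111 100 95 0]
t=8: x=[111.0000 111.0000 111.0000 111.0000 111.0000 111.0000 110.8350 100.0900 93.6500 1.4250] k=[111 111 111 111 111 111 110 95 93 0]
t=9: x=[111.0000 111.0000 111.0000 111.0000 111.0000 110.9850 109.7900 95.1950 91.6350 1.3950] k=[111 111 111 111 111 111 106 93 89 0]
t=10: x=[111.0000 111.0000 111.0000 111.0000 111.0000 110.9250 105.8800 93.1350 87.7250 1.3350] k=[111 111 111 111 111 106 105 93 85 0]
t=11: x=[111.0000 111.0000 111.0000 111.0000 110.9250 106.0600 104.8350 93.0600 83.8450 1.2750] k=[111 111 111 111 111 106 100 96 79 0]
t=12: x=[111.0000 111.0000 111.0000 111.0000 110.9250 105.9850 100.0300 95.8050 78.0700 1.1850] k=[111 111 111 111 111 108 98 95 78 0]
t=13: x=[111.0000 111.0000 111.0000 111.0000 110.9550 107.8950 98.1050 94.7900 77.0850 1.1700] k=[111 111 111 111 106 104 95 97 80 5]
t=14: x=[111.0000 111.0000 111.0000 110.9250 106.0450 103.8950 95.1650 96.7150 79.1300 6.1250] k=[111 111 111 107 110 104 93 92 84 5]
t=15: x=[111.0000 111.0000 110.9400 107.1050 109.8650 103.9250 93.1500 91.8950 82.9350 6.1850] k=[111 111 110 111 111 107 94 88 81 8]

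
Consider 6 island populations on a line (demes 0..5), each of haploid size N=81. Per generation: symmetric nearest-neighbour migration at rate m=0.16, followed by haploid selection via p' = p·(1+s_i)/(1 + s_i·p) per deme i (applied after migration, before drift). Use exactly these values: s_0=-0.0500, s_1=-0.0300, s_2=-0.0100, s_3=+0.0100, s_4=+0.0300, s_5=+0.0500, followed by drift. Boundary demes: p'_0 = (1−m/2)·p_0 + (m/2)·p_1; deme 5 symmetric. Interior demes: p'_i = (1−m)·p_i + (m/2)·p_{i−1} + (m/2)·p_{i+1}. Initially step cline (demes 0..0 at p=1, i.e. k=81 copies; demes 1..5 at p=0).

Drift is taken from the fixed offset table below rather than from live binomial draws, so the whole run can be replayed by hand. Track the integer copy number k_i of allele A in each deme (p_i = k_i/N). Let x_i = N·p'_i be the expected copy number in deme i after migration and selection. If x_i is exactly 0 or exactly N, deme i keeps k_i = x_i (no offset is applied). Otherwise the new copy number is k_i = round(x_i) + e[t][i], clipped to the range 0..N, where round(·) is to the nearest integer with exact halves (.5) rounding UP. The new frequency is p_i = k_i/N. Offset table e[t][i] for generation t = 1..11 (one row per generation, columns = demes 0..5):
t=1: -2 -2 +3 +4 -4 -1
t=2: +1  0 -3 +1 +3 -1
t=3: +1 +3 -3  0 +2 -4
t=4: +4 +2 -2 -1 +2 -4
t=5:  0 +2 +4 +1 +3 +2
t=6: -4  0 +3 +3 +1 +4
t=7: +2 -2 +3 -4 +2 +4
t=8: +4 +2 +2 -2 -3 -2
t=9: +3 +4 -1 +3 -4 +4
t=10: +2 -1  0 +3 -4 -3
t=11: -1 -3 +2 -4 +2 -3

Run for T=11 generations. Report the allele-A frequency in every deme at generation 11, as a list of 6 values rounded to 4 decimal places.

[0.5556, 0.3210, 0.2099, 0.0370, 0.0370, 0.0000]

t=0: k=[81 0 0 0 0 0]
t=1: x=[74.2075 6.3007 0.0000 0.0000 0.0000 0.0000] k=[72 4 0 0 0 0]
t=2: x=[65.9413 8.8764 0.3168 0.0000 0.0000 0.0000] k=[67 9 0 0 0 0]
t=3: x=[61.6137 12.5927 0.7129 0.0000 0.0000 0.0000] k=[63 16 0 0 0 0]
t=4: x=[58.4141 18.0491 1.2674 0.0000 0.0000 0.0000] k=[62 20 0 0 0 0]
t=5: x=[57.8002 21.2787 1.5843 0.0000 0.0000 0.0000] k=[58 23 6 0 0 0]
t=6: x=[54.2899 23.9234 6.8170 0.4848 0.0000 0.0000] k=[50 24 10 3 0 0]
t=7: x=[46.9117 24.4371 10.4680 3.3518 0.2472 0.0000] k=[49 22 13 0 2 0]
t=8: x=[45.8229 22.9359 12.5729 1.2118 1.7293 0.1680] k=[50 25 15 0 0 0]
t=9: x=[46.9924 25.6630 14.4801 1.2118 0.0000 0.0000] k=[50 30 13 4 0 0]
t=10: x=[47.3960 29.6650 13.5264 4.4416 0.3296 0.0000] k=[49 29 14 7 0 0]
t=11: x=[46.3873 28.8319 14.5198 7.0639 0.5767 0.0000] k=[45 26 17 3 3 0]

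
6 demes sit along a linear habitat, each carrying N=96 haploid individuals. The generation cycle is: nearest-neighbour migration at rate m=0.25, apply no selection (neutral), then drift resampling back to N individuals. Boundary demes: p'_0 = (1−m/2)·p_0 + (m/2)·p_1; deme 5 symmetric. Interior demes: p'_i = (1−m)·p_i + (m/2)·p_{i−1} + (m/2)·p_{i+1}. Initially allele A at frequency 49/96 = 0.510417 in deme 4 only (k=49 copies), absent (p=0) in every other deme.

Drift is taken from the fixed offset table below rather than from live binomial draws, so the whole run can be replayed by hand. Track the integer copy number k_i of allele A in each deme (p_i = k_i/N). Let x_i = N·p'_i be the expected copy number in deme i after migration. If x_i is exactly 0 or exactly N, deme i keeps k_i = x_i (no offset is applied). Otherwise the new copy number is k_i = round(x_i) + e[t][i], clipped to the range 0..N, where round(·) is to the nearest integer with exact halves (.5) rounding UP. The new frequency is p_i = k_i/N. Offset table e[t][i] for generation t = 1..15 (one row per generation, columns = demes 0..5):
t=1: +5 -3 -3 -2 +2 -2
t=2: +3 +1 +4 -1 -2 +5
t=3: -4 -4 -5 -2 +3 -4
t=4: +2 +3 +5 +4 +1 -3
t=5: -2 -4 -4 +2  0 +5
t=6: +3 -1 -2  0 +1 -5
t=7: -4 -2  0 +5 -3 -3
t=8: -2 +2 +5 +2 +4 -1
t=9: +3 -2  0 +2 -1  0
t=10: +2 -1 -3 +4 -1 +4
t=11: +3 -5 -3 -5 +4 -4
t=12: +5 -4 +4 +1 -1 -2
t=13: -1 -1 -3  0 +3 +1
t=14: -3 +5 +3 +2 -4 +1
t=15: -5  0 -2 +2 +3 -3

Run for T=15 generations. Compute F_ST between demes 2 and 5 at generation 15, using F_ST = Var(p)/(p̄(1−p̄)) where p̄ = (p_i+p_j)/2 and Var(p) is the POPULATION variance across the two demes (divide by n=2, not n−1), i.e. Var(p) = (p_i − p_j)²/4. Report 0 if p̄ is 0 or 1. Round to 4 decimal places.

0.0023

t=0: k=[0 0 0 0 49 0]
t=1: x=[0.0000 0.0000 0.0000 6.1250 36.7500 6.1250] k=[0 0 0 4 39 4]
t=2: x=[0.0000 0.0000 0.5000 7.8750 30.2500 8.3750] k=[0 0 5 7 28 13]
t=3: x=[0.0000 0.6250 4.6250 9.3750 23.5000 14.8750] k=[0 0 0 7 27 11]
t=4: x=[0.0000 0.0000 0.8750 8.6250 22.5000 13.0000] k=[0 0 6 13 24 10]
t=5: x=[0.0000 0.7500 6.1250 13.5000 20.8750 11.7500] k=[0 0 2 16 21 17]
t=6: x=[0.0000 0.2500 3.5000 14.8750 19.8750 17.5000] k=[0 0 2 15 21 13]
t=7: x=[0.0000 0.2500 3.3750 14.1250 19.2500 14.0000] k=[0 0 3 19 16 11]
t=8: x=[0.0000 0.3750 4.6250 16.6250 15.7500 11.6250] k=[0 2 10 19 20 11]
t=9: x=[0.2500 2.7500 10.1250 18.0000 18.7500 12.1250] k=[3 1 10 20 18 12]
t=10: x=[2.7500 2.3750 10.1250 18.5000 17.5000 12.7500] k=[5 1 7 23 17 17]
t=11: x=[4.5000 2.2500 8.2500 20.2500 17.7500 17.0000] k=[8 0 5 15 22 13]
t=12: x=[7.0000 1.6250 5.6250 14.6250 20.0000 14.1250] k=[12 0 10 16 19 12]
t=13: x=[10.5000 2.7500 9.5000 15.6250 17.7500 12.8750] k=[10 2 7 16 21 14]
t=14: x=[9.0000 3.6250 7.5000 15.5000 19.5000 14.8750] k=[6 9 11 18 16 16]
t=15: x=[6.3750 8.8750 11.6250 16.8750 16.2500 16.0000] k=[1 9 10 19 19 13]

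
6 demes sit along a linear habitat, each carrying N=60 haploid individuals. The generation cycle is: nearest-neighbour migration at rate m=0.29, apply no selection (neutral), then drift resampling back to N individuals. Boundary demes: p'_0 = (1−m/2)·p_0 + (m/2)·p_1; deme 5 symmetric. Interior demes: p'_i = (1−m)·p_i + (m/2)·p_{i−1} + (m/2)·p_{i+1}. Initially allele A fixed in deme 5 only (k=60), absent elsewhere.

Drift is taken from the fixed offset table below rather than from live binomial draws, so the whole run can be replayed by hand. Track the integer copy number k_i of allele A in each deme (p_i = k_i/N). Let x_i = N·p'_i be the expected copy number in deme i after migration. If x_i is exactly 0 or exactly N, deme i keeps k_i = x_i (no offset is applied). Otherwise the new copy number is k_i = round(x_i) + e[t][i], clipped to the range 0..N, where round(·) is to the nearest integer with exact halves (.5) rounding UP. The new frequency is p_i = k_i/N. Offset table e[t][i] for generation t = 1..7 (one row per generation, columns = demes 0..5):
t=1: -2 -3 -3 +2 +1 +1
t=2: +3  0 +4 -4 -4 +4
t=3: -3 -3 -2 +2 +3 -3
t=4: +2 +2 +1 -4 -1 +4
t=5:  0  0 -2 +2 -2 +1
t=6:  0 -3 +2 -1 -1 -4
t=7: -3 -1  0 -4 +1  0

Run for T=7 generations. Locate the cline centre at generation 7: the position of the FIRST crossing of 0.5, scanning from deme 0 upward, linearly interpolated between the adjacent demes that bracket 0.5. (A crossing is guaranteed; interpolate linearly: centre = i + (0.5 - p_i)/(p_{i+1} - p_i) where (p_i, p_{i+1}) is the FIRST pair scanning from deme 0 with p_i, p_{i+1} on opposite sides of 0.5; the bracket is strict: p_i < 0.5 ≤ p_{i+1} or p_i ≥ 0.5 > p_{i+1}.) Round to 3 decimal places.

4.917

t=0: k=[0 0 0 0 0 60]
t=1: x=[0.0000 0.0000 0.0000 0.0000 8.7000 51.3000] k=[0 0 0 0 10 52]
t=2: x=[0.0000 0.0000 0.0000 1.4500 14.6400 45.9100] k=[0 0 0 0 11 50]
t=3: x=[0.0000 0.0000 0.0000 1.5950 15.0600 44.3450] k=[0 0 0 4 18 41]
t=4: x=[0.0000 0.0000 0.5800 5.4500 19.3050 37.6650] k=[0 0 2 1 18 42]
t=5: x=[0.0000 0.2900 1.5650 3.6100 19.0150 38.5200] k=[0 0 0 6 17 40]
t=6: x=[0.0000 0.0000 0.8700 6.7250 18.7400 36.6650] k=[0 0 3 6 18 33]
t=7: x=[0.0000 0.4350 3.0000 7.3050 18.4350 30.8250] k=[0 0 3 3 19 31]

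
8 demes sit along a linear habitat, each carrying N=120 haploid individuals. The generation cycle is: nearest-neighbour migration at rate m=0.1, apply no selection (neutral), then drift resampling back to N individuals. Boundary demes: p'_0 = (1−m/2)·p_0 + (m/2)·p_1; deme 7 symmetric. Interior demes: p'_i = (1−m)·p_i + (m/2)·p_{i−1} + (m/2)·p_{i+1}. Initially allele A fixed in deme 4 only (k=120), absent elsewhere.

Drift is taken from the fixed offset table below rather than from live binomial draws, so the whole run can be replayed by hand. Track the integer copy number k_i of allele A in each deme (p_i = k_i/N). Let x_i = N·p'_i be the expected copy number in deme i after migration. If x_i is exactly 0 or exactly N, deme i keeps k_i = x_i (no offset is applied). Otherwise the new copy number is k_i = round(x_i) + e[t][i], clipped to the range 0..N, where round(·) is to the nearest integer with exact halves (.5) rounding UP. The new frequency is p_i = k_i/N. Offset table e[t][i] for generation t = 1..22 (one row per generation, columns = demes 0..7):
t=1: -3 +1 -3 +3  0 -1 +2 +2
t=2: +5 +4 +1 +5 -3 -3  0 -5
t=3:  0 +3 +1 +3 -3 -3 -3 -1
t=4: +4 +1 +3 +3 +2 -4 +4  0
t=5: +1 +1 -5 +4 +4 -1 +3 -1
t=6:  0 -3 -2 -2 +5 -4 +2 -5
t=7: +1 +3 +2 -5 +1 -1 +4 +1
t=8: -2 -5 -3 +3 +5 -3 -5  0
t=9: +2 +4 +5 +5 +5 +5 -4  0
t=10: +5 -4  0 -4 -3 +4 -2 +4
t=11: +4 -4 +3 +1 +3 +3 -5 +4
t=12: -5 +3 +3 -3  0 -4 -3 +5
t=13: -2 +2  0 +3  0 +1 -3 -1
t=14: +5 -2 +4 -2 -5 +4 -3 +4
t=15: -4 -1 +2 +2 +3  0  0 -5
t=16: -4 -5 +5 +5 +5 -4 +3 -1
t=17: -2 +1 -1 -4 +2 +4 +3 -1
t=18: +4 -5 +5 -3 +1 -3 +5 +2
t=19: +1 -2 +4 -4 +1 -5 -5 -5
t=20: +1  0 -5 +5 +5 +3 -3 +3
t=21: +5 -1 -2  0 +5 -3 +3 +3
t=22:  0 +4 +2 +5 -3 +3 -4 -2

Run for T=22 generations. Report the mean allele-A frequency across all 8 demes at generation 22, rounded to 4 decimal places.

t=0: k=[0 0 0 0 120 0 0 0]
t=1: x=[0.0000 0.0000 0.0000 6.0000 108.0000 6.0000 0.0000 0.0000] k=[0 0 0 9 108 5 0 0]
t=2: x=[0.0000 0.0000 0.4500 13.5000 97.9000 9.9000 0.2500 0.0000] k=[0 0 1 19 95 7 0 0]
t=3: x=[0.0000 0.0500 1.8500 21.9000 86.8000 11.0500 0.3500 0.0000] k=[0 3 3 25 84 8 0 0]
t=4: x=[0.1500 2.8500 4.1000 26.8500 77.2500 11.4000 0.4000 0.0000] k=[4 4 7 30 79 7 4 0]
t=5: x=[4.0000 4.1500 8.0000 31.3000 72.9500 10.4500 3.9500 0.2000] k=[5 5 3 35 77 9 7 0]
t=6: x=[5.0000 4.9000 4.7000 35.5000 71.5000 12.3000 6.7500 0.3500] k=[5 2 3 34 77 8 9 0]
t=7: x=[4.8500 2.2000 4.5000 34.6000 71.4000 11.5000 8.5000 0.4500] k=[6 5 7 30 72 11 13 1]
t=8: x=[5.9500 5.1500 8.0500 30.9500 66.8500 14.1500 12.3000 1.6000] k=[4 0 5 34 72 11 7 2]
t=9: x=[3.8000 0.4500 6.2000 34.4500 67.0500 13.8500 6.9500 2.2500] k=[6 4 11 39 72 19 3 2]
t=10: x=[5.9000 4.4500 12.0500 39.2500 67.7000 20.8500 3.7500 2.0500] k=[11 0 12 35 65 25 2 6]
t=11: x=[10.4500 1.1500 12.5500 35.3500 61.5000 25.8500 3.3500 5.8000] k=[14 0 16 36 65 29 0 10]
t=12: x=[13.3000 1.5000 16.2000 36.4500 61.7500 29.3500 1.9500 9.5000] k=[8 5 19 33 62 25 0 15]
t=13: x=[7.8500 5.8500 19.0000 33.7500 58.7000 25.6000 2.0000 14.2500] k=[6 8 19 37 59 27 0 13]
t=14: x=[6.1000 8.4500 19.3500 37.2000 56.3000 27.2500 2.0000 12.3500] k=[11 6 23 35 51 31 0 16]
t=15: x=[10.7500 7.1000 22.7500 35.2000 49.2000 30.4500 2.3500 15.2000] k=[7 6 25 37 52 30 2 10]
t=16: x=[6.9500 7.0000 24.6500 37.1500 50.1500 29.7000 3.8000 9.6000] k=[3 2 30 42 55 26 7 9]
t=17: x=[2.9500 3.4500 29.2000 42.0500 52.9000 26.5000 8.0500 8.9000] k=[1 4 28 38 55 31 11 8]
t=18: x=[1.1500 5.0500 27.3000 38.3500 52.9500 31.2000 11.8500 8.1500] k=[5 0 32 35 54 28 17 10]
t=19: x=[4.7500 1.8500 30.5500 35.8000 51.7500 28.7500 17.2000 10.3500] k=[6 0 35 32 53 24 12 5]
t=20: x=[5.7000 2.0500 33.1000 33.2000 50.5000 24.8500 12.2500 5.3500] k=[7 2 28 38 56 28 9 8]
t=21: x=[6.7500 3.5500 27.2000 38.4000 53.7000 28.4500 9.9000 8.0500] k=[12 3 25 38 59 25 13 11]
t=22: x=[11.5500 4.5500 24.5500 38.4000 56.2500 26.1000 13.5000 11.1000] k=[12 9 27 43 53 29 10 9]

0.2000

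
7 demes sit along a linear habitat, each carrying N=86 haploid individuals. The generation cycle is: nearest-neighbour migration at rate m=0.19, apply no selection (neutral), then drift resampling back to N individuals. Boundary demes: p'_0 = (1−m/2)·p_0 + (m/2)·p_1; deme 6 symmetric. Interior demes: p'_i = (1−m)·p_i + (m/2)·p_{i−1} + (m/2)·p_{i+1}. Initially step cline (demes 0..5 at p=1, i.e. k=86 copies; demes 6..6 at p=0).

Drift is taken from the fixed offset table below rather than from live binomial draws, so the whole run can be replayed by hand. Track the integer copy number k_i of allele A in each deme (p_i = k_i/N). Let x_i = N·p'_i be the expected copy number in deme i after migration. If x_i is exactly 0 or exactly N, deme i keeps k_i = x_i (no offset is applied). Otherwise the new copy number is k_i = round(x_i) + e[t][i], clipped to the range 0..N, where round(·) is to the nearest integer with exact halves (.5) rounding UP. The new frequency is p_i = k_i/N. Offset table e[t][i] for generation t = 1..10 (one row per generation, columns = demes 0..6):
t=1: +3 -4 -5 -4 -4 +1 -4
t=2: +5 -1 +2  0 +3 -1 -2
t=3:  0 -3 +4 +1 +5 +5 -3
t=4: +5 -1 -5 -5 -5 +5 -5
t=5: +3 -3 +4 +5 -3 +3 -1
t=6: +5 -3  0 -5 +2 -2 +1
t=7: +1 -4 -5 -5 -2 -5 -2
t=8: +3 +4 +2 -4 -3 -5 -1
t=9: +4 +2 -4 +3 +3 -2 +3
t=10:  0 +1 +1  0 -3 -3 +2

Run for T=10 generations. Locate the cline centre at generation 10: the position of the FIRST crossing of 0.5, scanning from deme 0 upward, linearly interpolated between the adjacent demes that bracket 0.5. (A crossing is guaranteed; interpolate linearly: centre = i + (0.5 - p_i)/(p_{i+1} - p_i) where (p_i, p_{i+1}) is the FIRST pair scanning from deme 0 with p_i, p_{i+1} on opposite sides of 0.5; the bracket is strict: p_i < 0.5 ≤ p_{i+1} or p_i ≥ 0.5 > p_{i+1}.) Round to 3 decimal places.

5.400

t=0: k=[86 86 86 86 86 86 0]
t=1: x=[86.0000 86.0000 86.0000 86.0000 86.0000 77.8300 8.1700] k=[86 86 86 86 86 79 4]
t=2: x=[86.0000 86.0000 86.0000 86.0000 85.3350 72.5400 11.1250] k=[86 86 86 86 86 72 9]
t=3: x=[86.0000 86.0000 86.0000 86.0000 84.6700 67.3450 14.9850] k=[86 86 86 86 86 72 12]
t=4: x=[86.0000 86.0000 86.0000 86.0000 84.6700 67.6300 17.7000] k=[86 86 86 86 80 73 13]
t=5: x=[86.0000 86.0000 86.0000 85.4300 79.9050 67.9650 18.7000] k=[86 86 86 86 77 71 18]
t=6: x=[86.0000 86.0000 86.0000 85.1450 77.2850 66.5350 23.0350] k=[86 86 86 80 79 65 24]
t=7: x=[86.0000 86.0000 85.4300 80.4750 77.7650 62.4350 27.8950] k=[86 86 80 75 76 57 26]
t=8: x=[86.0000 85.4300 80.0950 75.5700 74.1000 55.8600 28.9450] k=[86 86 82 72 71 51 28]
t=9: x=[86.0000 85.6200 81.4300 72.8550 69.1950 50.7150 30.1850] k=[86 86 77 76 72 49 33]
t=10: x=[86.0000 85.1450 77.7600 75.7150 70.1950 49.6650 34.5200] k=[86 86 79 76 67 47 37]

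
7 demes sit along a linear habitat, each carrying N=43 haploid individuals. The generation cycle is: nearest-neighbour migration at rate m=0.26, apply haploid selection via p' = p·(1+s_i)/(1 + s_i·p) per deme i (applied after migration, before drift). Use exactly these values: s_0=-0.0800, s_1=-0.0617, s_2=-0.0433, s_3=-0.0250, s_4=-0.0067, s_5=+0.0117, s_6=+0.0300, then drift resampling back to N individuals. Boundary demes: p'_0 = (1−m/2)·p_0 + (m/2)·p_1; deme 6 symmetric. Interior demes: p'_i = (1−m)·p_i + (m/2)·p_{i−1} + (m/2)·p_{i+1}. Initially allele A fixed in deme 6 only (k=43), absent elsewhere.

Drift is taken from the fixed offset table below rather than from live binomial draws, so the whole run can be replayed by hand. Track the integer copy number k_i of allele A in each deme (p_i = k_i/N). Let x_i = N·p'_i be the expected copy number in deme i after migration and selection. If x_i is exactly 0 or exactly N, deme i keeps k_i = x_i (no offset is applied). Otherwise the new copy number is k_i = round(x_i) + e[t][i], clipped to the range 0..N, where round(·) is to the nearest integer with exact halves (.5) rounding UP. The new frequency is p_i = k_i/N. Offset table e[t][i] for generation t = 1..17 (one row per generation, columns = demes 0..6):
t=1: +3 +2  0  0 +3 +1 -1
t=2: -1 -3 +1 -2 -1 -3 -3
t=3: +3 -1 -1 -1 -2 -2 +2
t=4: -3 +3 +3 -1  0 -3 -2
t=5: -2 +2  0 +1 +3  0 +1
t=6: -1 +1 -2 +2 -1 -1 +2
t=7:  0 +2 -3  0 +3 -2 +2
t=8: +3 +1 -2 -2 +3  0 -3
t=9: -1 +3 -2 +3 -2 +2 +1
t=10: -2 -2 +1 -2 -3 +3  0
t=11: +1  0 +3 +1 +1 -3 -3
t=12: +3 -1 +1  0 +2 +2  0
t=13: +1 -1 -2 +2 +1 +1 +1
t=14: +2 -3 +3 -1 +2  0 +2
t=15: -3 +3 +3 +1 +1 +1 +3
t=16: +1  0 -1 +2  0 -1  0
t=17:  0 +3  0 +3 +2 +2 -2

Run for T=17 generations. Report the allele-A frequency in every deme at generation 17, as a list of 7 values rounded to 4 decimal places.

[0.0233, 0.1628, 0.1163, 0.2791, 0.3256, 0.4186, 0.4419]

t=0: k=[0 0 0 0 0 0 43]
t=1: x=[0.0000 0.0000 0.0000 0.0000 0.0000 5.6468 37.5522] k=[0 0 0 0 0 7 37]
t=2: x=[0.0000 0.0000 0.0000 0.0000 0.9040 10.0795 33.3235] k=[0 0 0 0 0 7 30]
t=3: x=[0.0000 0.0000 0.0000 0.0000 0.9040 9.1636 27.3057] k=[0 0 0 0 0 7 29]
t=4: x=[0.0000 0.0000 0.0000 0.0000 0.9040 9.0327 26.4420] k=[0 0 0 0 1 6 24]
t=5: x=[0.0000 0.0000 0.0000 0.1268 1.5102 7.7637 21.9777] k=[0 0 0 1 5 8 23]
t=6: x=[0.0000 0.0000 0.1244 1.3563 4.8410 9.6468 21.3677] k=[0 0 0 3 4 9 23]
t=7: x=[0.0000 0.0000 0.3733 2.6758 4.4929 10.2606 21.4977] k=[0 0 0 3 7 8 23]
t=8: x=[0.0000 0.0000 0.3733 3.0573 6.5725 9.9084 21.3677] k=[0 0 0 1 10 10 18]
t=9: x=[0.0000 0.0000 0.1244 1.9914 8.7829 11.1357 17.2645] k=[0 0 0 5 7 13 18]
t=10: x=[0.0000 0.0000 0.6223 4.5068 7.4784 12.9751 17.6568] k=[0 0 2 3 4 16 18]
t=11: x=[0.0000 0.2440 1.7924 2.9301 5.3982 14.8127 18.0488] k=[0 0 5 4 6 12 15]
t=12: x=[0.0000 0.6105 4.0545 4.2912 6.4829 11.7088 14.8965] k=[0 0 5 4 8 14 15]
t=13: x=[0.0000 0.6105 4.0545 4.5460 8.2152 13.4573 15.1588] k=[0 0 2 7 9 14 16]
t=14: x=[0.0000 0.2440 2.2920 6.4696 9.3408 13.7184 16.0361] k=[0 0 5 5 11 14 18]
t=15: x=[0.0000 0.6105 4.1800 5.6545 10.5564 14.2406 17.7875] k=[0 4 7 7 12 15 21]
t=16: x=[0.4789 3.6515 6.3662 7.4921 11.6827 15.5051 20.5369] k=[1 4 5 9 12 15 21]
t=17: x=[1.2821 3.5282 5.1848 8.6931 11.9419 15.5051 20.5369] k=[1 7 5 12 14 18 19]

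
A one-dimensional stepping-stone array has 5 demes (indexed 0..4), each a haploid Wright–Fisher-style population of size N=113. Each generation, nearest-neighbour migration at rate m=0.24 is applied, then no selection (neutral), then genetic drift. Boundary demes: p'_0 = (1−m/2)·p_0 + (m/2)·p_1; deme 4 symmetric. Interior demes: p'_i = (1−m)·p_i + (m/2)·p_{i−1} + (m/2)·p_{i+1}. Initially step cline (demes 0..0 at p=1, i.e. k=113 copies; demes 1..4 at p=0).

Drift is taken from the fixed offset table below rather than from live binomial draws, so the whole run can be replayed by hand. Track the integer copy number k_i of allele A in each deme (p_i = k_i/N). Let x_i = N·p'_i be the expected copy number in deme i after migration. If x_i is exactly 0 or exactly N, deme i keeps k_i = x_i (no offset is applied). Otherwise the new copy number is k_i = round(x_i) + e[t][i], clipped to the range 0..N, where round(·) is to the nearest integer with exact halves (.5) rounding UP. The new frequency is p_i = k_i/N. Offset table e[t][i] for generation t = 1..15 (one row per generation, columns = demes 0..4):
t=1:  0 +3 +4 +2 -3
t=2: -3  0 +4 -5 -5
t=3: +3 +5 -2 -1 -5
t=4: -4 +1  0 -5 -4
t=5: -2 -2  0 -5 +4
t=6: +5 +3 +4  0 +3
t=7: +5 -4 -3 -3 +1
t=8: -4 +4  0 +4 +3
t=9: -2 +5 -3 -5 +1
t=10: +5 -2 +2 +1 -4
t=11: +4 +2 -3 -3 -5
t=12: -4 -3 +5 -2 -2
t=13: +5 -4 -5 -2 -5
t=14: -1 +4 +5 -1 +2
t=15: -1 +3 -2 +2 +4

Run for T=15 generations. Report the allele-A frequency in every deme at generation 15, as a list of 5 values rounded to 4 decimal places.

[0.4779, 0.3894, 0.1858, 0.0619, 0.0531]

t=0: k=[113 0 0 0 0]
t=1: x=[99.4400 13.5600 0.0000 0.0000 0.0000] k=[99 17 0 0 0]
t=2: x=[89.1600 24.8000 2.0400 0.0000 0.0000] k=[86 25 6 0 0]
t=3: x=[78.6800 30.0400 7.5600 0.7200 0.0000] k=[82 35 6 0 0]
t=4: x=[76.3600 37.1600 8.7600 0.7200 0.0000] k=[72 38 9 0 0]
t=5: x=[67.9200 38.6000 11.4000 1.0800 0.0000] k=[66 37 11 0 0]
t=6: x=[62.5200 37.3600 12.8000 1.3200 0.0000] k=[68 40 17 1 0]
t=7: x=[64.6400 40.6000 17.8400 2.8000 0.1200] k=[70 37 15 0 1]
t=8: x=[66.0400 38.3200 15.8400 1.9200 0.8800] k=[62 42 16 6 4]
t=9: x=[59.6000 41.2800 17.9200 6.9600 4.2400] k=[58 46 15 2 5]
t=10: x=[56.5600 43.7200 17.1600 3.9200 4.6400] k=[62 42 19 5 1]
t=11: x=[59.6000 41.6400 20.0800 6.2000 1.4800] k=[64 44 17 3 0]
t=12: x=[61.6000 43.1600 18.5600 4.3200 0.3600] k=[58 40 24 2 0]
t=13: x=[55.8400 40.2400 23.2800 4.4000 0.2400] k=[61 36 18 2 0]
t=14: x=[58.0000 36.8400 18.2400 3.6800 0.2400] k=[57 41 23 3 2]
t=15: x=[55.0800 40.7600 22.7600 5.2800 2.1200] k=[54 44 21 7 6]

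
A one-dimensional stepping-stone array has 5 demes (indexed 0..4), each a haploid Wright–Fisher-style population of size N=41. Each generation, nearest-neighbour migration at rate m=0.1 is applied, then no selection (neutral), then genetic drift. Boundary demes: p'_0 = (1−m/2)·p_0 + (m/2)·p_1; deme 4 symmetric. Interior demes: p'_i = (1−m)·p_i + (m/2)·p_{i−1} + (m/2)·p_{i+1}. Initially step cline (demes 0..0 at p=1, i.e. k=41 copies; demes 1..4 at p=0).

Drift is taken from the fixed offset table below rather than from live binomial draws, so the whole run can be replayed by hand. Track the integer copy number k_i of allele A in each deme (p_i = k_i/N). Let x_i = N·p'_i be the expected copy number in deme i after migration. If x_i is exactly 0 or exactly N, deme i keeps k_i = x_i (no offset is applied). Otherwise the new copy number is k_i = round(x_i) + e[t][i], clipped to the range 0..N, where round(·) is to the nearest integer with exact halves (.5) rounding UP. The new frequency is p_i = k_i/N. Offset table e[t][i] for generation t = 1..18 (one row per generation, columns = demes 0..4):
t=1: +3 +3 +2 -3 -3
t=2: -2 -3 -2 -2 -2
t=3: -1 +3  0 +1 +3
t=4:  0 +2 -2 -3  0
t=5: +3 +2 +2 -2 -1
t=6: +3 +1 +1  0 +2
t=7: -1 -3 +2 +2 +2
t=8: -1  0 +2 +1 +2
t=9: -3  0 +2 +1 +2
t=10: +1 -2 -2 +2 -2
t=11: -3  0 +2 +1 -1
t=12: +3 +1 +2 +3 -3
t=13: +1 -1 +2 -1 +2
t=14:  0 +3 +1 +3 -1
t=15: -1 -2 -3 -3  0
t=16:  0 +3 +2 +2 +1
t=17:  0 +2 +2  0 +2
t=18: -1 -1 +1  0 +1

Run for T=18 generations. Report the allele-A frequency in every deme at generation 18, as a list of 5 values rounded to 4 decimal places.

[0.5854, 0.4878, 0.4146, 0.2683, 0.1707]

t=0: k=[41 0 0 0 0]
t=1: x=[38.9500 2.0500 0.0000 0.0000 0.0000] k=[41 5 0 0 0]
t=2: x=[39.2000 6.5500 0.2500 0.0000 0.0000] k=[37 4 0 0 0]
t=3: x=[35.3500 5.4500 0.2000 0.0000 0.0000] k=[34 8 0 0 0]
t=4: x=[32.7000 8.9000 0.4000 0.0000 0.0000] k=[33 11 0 0 0]
t=5: x=[31.9000 11.5500 0.5500 0.0000 0.0000] k=[35 14 3 0 0]
t=6: x=[33.9500 14.5000 3.4000 0.1500 0.0000] k=[37 16 4 0 0]
t=7: x=[35.9500 16.4500 4.4000 0.2000 0.0000] k=[35 13 6 2 0]
t=8: x=[33.9000 13.7500 6.1500 2.1000 0.1000] k=[33 14 8 3 2]
t=9: x=[32.0500 14.6500 8.0500 3.2000 2.0500] k=[29 15 10 4 4]
t=10: x=[28.3000 15.4500 9.9500 4.3000 4.0000] k=[29 13 8 6 2]
t=11: x=[28.2000 13.5500 8.1500 5.9000 2.2000] k=[25 14 10 7 1]
t=12: x=[24.4500 14.3500 10.0500 6.8500 1.3000] k=[27 15 12 10 0]
t=13: x=[26.4000 15.4500 12.0500 9.6000 0.5000] k=[27 14 14 9 3]
t=14: x=[26.3500 14.6500 13.7500 8.9500 3.3000] k=[26 18 15 12 2]
t=15: x=[25.6000 18.2500 15.0000 11.6500 2.5000] k=[25 16 12 9 3]
t=16: x=[24.5500 16.2500 12.0500 8.8500 3.3000] k=[25 19 14 11 4]
t=17: x=[24.7000 19.0500 14.1000 10.8000 4.3500] k=[25 21 16 11 6]
t=18: x=[24.8000 20.9500 16.0000 11.0000 6.2500] k=[24 20 17 11 7]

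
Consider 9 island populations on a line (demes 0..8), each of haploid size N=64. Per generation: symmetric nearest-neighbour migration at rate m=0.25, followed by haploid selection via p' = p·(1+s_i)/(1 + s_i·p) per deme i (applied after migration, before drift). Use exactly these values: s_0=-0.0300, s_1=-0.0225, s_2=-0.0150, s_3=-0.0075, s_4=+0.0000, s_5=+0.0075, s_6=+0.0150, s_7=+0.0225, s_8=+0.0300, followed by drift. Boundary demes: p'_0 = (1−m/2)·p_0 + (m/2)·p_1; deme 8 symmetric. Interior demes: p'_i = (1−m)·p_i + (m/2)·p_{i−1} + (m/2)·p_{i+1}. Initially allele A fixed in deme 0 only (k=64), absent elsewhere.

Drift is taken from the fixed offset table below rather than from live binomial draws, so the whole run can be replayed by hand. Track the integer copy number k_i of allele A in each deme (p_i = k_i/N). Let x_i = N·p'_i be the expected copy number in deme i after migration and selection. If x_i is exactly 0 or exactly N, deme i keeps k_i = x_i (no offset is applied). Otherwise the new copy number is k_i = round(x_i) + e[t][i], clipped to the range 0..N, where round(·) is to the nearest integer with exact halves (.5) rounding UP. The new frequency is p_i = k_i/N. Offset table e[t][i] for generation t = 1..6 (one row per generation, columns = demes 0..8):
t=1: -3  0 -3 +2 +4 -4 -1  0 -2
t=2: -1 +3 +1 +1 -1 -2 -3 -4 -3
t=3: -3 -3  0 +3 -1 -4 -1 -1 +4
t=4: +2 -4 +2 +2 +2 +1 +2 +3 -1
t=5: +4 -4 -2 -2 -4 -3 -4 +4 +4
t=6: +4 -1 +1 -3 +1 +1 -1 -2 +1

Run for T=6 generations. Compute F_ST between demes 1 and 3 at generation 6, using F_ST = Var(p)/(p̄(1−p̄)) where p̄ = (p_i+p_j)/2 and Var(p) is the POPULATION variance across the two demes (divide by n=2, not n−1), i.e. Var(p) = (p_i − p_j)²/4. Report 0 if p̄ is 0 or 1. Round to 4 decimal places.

0.0940

t=0: k=[64 0 0 0 0 0 0 0 0]
t=1: x=[55.7843 7.8421 0.0000 0.0000 0.0000 0.0000 0.0000 0.0000 0.0000] k=[53 8 0 0 0 0 0 0 0]
t=2: x=[46.9974 12.3960 0.9852 0.0000 0.0000 0.0000 0.0000 0.0000 0.0000] k=[46 15 2 0 0 0 0 0 0]
t=3: x=[41.6844 16.9648 3.3270 0.2481 0.0000 0.0000 0.0000 0.0000 0.0000] k=[39 14 3 3 0 0 0 0 0]
t=4: x=[35.3939 15.4813 4.3138 2.6061 0.3750 0.0000 0.0000 0.0000 0.0000] k=[37 11 6 5 2 0 0 0 0]
t=5: x=[33.2637 13.3825 6.4123 4.7170 2.1250 0.2519 0.0000 0.0000 0.0000] k=[37 9 4 3 0 0 0 0 0]
t=6: x=[33.0134 11.6565 4.4372 2.7303 0.3750 0.0000 0.0000 0.0000 0.0000] k=[37 11 5 0 1 0 0 0 0]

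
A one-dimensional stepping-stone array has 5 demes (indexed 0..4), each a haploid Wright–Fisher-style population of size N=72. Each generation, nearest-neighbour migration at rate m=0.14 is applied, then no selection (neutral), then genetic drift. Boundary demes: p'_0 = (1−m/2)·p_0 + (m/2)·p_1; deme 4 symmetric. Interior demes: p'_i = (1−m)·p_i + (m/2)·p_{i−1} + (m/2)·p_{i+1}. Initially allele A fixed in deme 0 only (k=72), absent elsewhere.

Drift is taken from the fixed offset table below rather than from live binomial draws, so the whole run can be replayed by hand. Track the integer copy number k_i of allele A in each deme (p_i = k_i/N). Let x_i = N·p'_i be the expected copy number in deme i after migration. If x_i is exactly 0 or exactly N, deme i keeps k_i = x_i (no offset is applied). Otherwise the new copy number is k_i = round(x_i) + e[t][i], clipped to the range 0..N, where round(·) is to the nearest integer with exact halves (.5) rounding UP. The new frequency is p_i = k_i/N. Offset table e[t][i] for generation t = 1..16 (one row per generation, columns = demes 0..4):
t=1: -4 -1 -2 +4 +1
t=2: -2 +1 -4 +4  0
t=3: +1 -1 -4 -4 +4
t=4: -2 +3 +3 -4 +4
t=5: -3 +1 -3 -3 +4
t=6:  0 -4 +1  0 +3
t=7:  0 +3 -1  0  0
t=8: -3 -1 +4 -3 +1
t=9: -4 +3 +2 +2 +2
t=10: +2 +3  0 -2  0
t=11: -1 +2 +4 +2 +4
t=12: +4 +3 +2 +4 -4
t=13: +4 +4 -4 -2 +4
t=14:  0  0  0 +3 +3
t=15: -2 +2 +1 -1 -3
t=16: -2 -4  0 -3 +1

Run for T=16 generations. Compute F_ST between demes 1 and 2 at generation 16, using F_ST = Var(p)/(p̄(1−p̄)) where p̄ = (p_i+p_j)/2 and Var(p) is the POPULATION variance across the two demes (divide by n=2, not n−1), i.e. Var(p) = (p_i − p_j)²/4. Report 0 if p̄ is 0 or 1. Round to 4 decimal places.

t=0: k=[72 0 0 0 0]
t=1: x=[66.9600 5.0400 0.0000 0.0000 0.0000] k=[63 4 0 0 0]
t=2: x=[58.8700 7.8500 0.2800 0.0000 0.0000] k=[57 9 0 0 0]
t=3: x=[53.6400 11.7300 0.6300 0.0000 0.0000] k=[55 11 0 0 0]
t=4: x=[51.9200 13.3100 0.7700 0.0000 0.0000] k=[50 16 4 0 0]
t=5: x=[47.6200 17.5400 4.5600 0.2800 0.0000] k=[45 19 2 0 0]
t=6: x=[43.1800 19.6300 3.0500 0.1400 0.0000] k=[43 16 4 0 0]
t=7: x=[41.1100 17.0500 4.5600 0.2800 0.0000] k=[41 20 4 0 0]
t=8: x=[39.5300 20.3500 4.8400 0.2800 0.0000] k=[37 19 9 0 0]
t=9: x=[35.7400 19.5600 9.0700 0.6300 0.0000] k=[32 23 11 3 0]
t=10: x=[31.3700 22.7900 11.2800 3.3500 0.2100] k=[33 26 11 1 0]
t=11: x=[32.5100 25.4400 11.3500 1.6300 0.0700] k=[32 27 15 4 4]
t=12: x=[31.6500 26.5100 15.0700 4.7700 4.0000] k=[36 30 17 9 0]
t=13: x=[35.5800 29.5100 17.3500 8.9300 0.6300] k=[40 34 13 7 5]
t=14: x=[39.5800 32.9500 14.0500 7.2800 5.1400] k=[40 33 14 10 8]
t=15: x=[39.5100 32.1600 15.0500 10.1400 8.1400] k=[38 34 16 9 5]
t=16: x=[37.7200 33.0200 16.7700 9.2100 5.2800] k=[36 29 17 6 6]

0.0319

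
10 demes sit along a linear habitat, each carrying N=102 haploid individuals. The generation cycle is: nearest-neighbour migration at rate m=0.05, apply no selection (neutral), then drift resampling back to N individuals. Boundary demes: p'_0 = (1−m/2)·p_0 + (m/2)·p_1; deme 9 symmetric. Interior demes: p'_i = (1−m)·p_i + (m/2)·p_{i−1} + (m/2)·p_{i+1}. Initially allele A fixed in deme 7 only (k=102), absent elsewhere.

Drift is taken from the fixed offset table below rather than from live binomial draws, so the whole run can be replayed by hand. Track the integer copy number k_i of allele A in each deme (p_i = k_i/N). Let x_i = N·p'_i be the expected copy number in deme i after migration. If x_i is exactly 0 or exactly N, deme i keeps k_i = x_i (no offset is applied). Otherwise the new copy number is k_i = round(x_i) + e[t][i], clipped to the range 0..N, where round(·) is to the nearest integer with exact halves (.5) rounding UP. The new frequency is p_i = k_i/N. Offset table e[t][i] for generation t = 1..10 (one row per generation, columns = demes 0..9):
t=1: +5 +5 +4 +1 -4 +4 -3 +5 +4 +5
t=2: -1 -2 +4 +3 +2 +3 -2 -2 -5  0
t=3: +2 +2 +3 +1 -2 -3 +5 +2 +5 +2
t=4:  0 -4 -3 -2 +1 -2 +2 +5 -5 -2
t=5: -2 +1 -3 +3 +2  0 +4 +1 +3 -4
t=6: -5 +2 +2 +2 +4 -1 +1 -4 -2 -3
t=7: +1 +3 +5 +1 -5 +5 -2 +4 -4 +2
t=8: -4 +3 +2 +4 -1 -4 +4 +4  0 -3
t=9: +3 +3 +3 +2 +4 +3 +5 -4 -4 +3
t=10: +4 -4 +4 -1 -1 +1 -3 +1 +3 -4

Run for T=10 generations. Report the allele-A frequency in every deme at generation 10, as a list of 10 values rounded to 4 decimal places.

[0.0000, 0.0000, 0.0000, 0.0000, 0.0294, 0.0784, 0.2745, 0.7353, 0.1471, 0.0000]

t=0: k=[0 0 0 0 0 0 0 102 0 0]
t=1: x=[0.0000 0.0000 0.0000 0.0000 0.0000 0.0000 2.5500 96.9000 2.5500 0.0000] k=[0 0 0 0 0 0 0 102 7 0]
t=2: x=[0.0000 0.0000 0.0000 0.0000 0.0000 0.0000 2.5500 97.0750 9.2000 0.1750] k=[0 0 0 0 0 0 1 95 4 0]
t=3: x=[0.0000 0.0000 0.0000 0.0000 0.0000 0.0250 3.3250 90.3750 6.1750 0.1000] k=[0 0 0 0 0 0 8 92 11 2]
t=4: x=[0.0000 0.0000 0.0000 0.0000 0.0000 0.2000 9.9000 87.8750 12.8000 2.2250] k=[0 0 0 0 0 0 12 93 8 0]
t=5: x=[0.0000 0.0000 0.0000 0.0000 0.0000 0.3000 13.7250 88.8500 9.9250 0.2000] k=[0 0 0 0 0 0 18 90 13 0]
t=6: x=[0.0000 0.0000 0.0000 0.0000 0.0000 0.4500 19.3500 86.2750 14.6000 0.3250] k=[0 0 0 0 0 0 20 82 13 0]
t=7: x=[0.0000 0.0000 0.0000 0.0000 0.0000 0.5000 21.0500 78.7250 14.4000 0.3250] k=[0 0 0 0 0 6 19 83 10 2]
t=8: x=[0.0000 0.0000 0.0000 0.0000 0.1500 6.1750 20.2750 79.5750 11.6250 2.2000] k=[0 0 0 0 0 2 24 84 12 0]
t=9: x=[0.0000 0.0000 0.0000 0.0000 0.0500 2.5000 24.9500 80.7000 13.5000 0.3000] k=[0 0 0 0 4 6 30 77 10 3]
t=10: x=[0.0000 0.0000 0.0000 0.1000 3.9500 6.5500 30.5750 74.1500 11.5000 3.1750] k=[0 0 0 0 3 8 28 75 15 0]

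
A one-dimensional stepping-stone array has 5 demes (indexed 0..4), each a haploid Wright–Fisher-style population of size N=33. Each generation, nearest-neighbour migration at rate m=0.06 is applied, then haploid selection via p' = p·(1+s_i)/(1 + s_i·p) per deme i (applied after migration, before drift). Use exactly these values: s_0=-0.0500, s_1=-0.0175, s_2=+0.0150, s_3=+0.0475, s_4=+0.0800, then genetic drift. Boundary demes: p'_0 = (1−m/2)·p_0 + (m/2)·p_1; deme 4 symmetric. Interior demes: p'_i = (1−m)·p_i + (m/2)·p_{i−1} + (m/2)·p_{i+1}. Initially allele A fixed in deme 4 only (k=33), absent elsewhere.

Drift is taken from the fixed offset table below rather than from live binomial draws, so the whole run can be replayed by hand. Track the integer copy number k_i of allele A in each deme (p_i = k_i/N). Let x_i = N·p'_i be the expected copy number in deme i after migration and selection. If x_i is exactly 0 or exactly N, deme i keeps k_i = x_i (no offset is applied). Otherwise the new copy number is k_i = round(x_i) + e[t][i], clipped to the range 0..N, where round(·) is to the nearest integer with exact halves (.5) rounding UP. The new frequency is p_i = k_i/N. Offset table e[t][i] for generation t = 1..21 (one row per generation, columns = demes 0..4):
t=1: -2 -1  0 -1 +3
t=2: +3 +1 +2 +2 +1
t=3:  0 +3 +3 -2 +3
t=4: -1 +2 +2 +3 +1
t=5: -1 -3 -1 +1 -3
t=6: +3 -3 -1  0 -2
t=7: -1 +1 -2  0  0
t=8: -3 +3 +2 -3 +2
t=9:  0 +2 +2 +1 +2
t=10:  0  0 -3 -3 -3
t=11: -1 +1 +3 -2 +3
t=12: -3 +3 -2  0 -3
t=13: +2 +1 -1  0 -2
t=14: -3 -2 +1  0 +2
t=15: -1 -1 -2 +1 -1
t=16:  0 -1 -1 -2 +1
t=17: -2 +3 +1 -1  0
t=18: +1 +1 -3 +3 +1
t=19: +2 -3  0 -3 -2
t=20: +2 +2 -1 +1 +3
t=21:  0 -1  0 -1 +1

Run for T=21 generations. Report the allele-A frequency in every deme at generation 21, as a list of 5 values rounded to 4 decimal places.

[0.1515, 0.1515, 0.0303, 0.3636, 0.9091]

t=0: k=[0 0 0 0 33]
t=1: x=[0.0000 0.0000 0.0000 1.0355 32.0813] k=[0 0 0 0 33]
t=2: x=[0.0000 0.0000 0.0000 1.0355 32.0813] k=[0 0 0 3 33]
t=3: x=[0.0000 0.0000 0.0913 3.9692 32.1650] k=[0 0 3 2 33]
t=4: x=[0.0000 0.0884 2.9194 3.0874 32.1371] k=[0 2 5 6 33]
t=5: x=[0.0570 1.9966 5.0029 7.0334 32.2486] k=[0 0 4 8 29]
t=6: x=[0.0000 0.1179 4.0526 8.8064 28.6679] k=[0 0 3 9 27]
t=7: x=[0.0000 0.0884 3.1320 9.6743 26.8542] k=[0 1 1 10 27]
t=8: x=[0.0285 0.9535 1.2883 10.5706 26.8828] k=[0 4 3 8 29]
t=9: x=[0.1140 3.7904 3.2230 8.7757 28.6679] k=[0 6 5 10 31]
t=10: x=[0.1710 5.7062 5.2453 10.8147 30.5504] k=[0 6 2 8 28]
t=11: x=[0.1710 5.6172 2.3321 8.7143 27.7488] k=[0 7 5 7 31]
t=12: x=[0.1996 6.6359 5.1847 7.9363 30.4660] k=[0 10 3 8 27]
t=13: x=[0.2851 9.3711 3.4052 8.7143 26.8256] k=[2 10 2 9 25]
t=14: x=[2.1352 9.4009 2.4840 9.5825 24.9958] k=[0 7 3 10 27]
t=15: x=[0.1996 6.5765 3.3748 10.6316 26.8828] k=[0 6 1 12 26]
t=16: x=[0.1710 5.5876 1.5012 12.4477 26.0133] k=[0 5 1 10 27]
t=17: x=[0.1425 4.6589 1.4100 10.5706 26.8828] k=[0 8 2 10 27]
t=18: x=[0.2281 7.4774 2.4536 10.6011 26.8828] k=[1 8 0 14 28]
t=19: x=[1.1516 7.4477 0.6697 14.3753 27.9197] k=[3 4 1 11 26]
t=20: x=[2.8918 3.8200 1.4100 11.4951 25.9845] k=[5 6 0 12 29]
t=21: x=[4.8152 5.7062 0.5480 12.5084 28.7814] k=[5 5 1 12 30]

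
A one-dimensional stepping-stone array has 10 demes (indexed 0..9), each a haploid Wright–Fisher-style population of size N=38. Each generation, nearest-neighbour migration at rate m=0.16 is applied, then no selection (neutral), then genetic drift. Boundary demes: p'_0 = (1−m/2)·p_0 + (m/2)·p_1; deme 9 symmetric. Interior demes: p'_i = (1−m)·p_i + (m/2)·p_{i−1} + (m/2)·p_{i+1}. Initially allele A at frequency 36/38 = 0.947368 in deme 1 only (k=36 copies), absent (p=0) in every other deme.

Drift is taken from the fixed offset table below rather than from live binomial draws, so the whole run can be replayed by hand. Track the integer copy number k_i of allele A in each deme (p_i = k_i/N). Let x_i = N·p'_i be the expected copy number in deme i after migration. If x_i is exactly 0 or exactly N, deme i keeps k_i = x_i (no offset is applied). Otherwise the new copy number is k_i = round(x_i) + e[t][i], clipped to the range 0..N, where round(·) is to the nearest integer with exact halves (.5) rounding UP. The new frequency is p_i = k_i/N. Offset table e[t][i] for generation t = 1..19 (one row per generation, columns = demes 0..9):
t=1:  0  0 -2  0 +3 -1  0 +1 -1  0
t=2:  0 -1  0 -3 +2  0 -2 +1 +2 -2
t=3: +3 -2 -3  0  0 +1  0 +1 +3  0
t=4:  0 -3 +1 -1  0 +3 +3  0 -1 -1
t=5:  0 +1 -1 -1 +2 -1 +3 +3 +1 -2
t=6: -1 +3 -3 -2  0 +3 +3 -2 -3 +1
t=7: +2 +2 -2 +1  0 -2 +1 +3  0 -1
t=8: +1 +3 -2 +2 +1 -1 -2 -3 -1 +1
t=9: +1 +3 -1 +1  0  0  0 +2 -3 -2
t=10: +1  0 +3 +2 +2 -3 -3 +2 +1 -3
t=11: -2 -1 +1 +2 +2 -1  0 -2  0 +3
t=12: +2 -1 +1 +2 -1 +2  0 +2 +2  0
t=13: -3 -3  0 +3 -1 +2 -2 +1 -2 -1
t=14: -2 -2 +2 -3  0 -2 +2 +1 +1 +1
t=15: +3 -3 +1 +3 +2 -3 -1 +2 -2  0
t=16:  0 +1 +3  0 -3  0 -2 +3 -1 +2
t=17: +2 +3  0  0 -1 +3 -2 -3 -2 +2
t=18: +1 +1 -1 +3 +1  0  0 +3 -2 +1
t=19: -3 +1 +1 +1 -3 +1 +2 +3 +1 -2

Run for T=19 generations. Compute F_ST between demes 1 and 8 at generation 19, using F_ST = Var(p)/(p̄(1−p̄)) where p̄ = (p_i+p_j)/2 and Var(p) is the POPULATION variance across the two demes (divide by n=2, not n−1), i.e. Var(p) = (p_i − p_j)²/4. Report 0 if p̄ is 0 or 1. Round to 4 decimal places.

0.1847

t=0: k=[0 36 0 0 0 0 0 0 0 0]
t=1: x=[2.8800 30.2400 2.8800 0.0000 0.0000 0.0000 0.0000 0.0000 0.0000 0.0000] k=[3 30 1 0 0 0 0 0 0 0]
t=2: x=[5.1600 25.5200 3.2400 0.0800 0.0000 0.0000 0.0000 0.0000 0.0000 0.0000] k=[5 25 3 0 0 0 0 0 0 0]
t=3: x=[6.6000 21.6400 4.5200 0.2400 0.0000 0.0000 0.0000 0.0000 0.0000 0.0000] k=[10 20 2 0 0 0 0 0 0 0]
t=4: x=[10.8000 17.7600 3.2800 0.1600 0.0000 0.0000 0.0000 0.0000 0.0000 0.0000] k=[11 15 4 0 0 0 0 0 0 0]
t=5: x=[11.3200 13.8000 4.5600 0.3200 0.0000 0.0000 0.0000 0.0000 0.0000 0.0000] k=[11 15 4 0 0 0 0 0 0 0]
t=6: x=[11.3200 13.8000 4.5600 0.3200 0.0000 0.0000 0.0000 0.0000 0.0000 0.0000] k=[10 17 2 0 0 0 0 0 0 0]
t=7: x=[10.5600 15.2400 3.0400 0.1600 0.0000 0.0000 0.0000 0.0000 0.0000 0.0000] k=[13 17 1 1 0 0 0 0 0 0]
t=8: x=[13.3200 15.4000 2.2800 0.9200 0.0800 0.0000 0.0000 0.0000 0.0000 0.0000] k=[14 18 0 3 1 0 0 0 0 0]
t=9: x=[14.3200 16.2400 1.6800 2.6000 1.0800 0.0800 0.0000 0.0000 0.0000 0.0000] k=[15 19 1 4 1 0 0 0 0 0]
t=10: x=[15.3200 17.2400 2.6800 3.5200 1.1600 0.0800 0.0000 0.0000 0.0000 0.0000] k=[16 17 6 6 3 0 0 0 0 0]
t=11: x=[16.0800 16.0400 6.8800 5.7600 3.0000 0.2400 0.0000 0.0000 0.0000 0.0000] k=[14 15 8 8 5 0 0 0 0 0]
t=12: x=[14.0800 14.3600 8.5600 7.7600 4.8400 0.4000 0.0000 0.0000 0.0000 0.0000] k=[16 13 10 10 4 2 0 0 0 0]
t=13: x=[15.7600 13.0000 10.2400 9.5200 4.3200 2.0000 0.1600 0.0000 0.0000 0.0000] k=[13 10 10 13 3 4 0 0 0 0]
t=14: x=[12.7600 10.2400 10.2400 11.9600 3.8800 3.6000 0.3200 0.0000 0.0000 0.0000] k=[11 8 12 9 4 2 2 0 0 0]
t=15: x=[10.7600 8.5600 11.4400 8.8400 4.2400 2.1600 1.8400 0.1600 0.0000 0.0000] k=[14 6 12 12 6 0 1 2 0 0]
t=16: x=[13.3600 7.1200 11.5200 11.5200 6.0000 0.5600 1.0000 1.7600 0.1600 0.0000] k=[13 8 15 12 3 1 0 5 0 0]
t=17: x=[12.6000 8.9600 14.2000 11.5200 3.5600 1.0800 0.4800 4.2000 0.4000 0.0000] k=[15 12 14 12 3 4 0 1 0 0]
t=18: x=[14.7600 12.4000 13.6800 11.4400 3.8000 3.6000 0.4000 0.8400 0.0800 0.0000] k=[16 13 13 14 5 4 0 4 0 0]
t=19: x=[15.7600 13.2400 13.0800 13.2000 5.6400 3.7600 0.6400 3.3600 0.3200 0.0000] k=[13 14 14 14 3 5 3 6 1 0]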